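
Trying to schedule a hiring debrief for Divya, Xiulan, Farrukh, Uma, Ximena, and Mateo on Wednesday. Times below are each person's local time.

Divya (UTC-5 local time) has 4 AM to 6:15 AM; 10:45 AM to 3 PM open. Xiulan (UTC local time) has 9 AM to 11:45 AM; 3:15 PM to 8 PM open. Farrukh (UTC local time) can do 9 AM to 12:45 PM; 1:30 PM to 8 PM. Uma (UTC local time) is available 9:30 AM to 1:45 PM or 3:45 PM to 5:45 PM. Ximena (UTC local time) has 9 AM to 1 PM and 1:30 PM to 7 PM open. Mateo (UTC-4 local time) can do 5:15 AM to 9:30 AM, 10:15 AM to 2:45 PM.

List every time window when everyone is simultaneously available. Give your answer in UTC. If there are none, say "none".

09:30-11:15, 15:45-17:45

Divya in UTC: 09:00-11:15, 15:45-20:00 (add 5h to convert from UTC-5).
Xiulan in UTC: 09:00-11:45, 15:15-20:00.
Farrukh in UTC: 09:00-12:45, 13:30-20:00.
Uma in UTC: 09:30-13:45, 15:45-17:45.
Ximena in UTC: 09:00-13:00, 13:30-19:00.
Mateo in UTC: 09:15-13:30, 14:15-18:45 (add 4h to convert from UTC-4).
Divya ∩ Xiulan: 09:00-11:15, 15:45-20:00.
Divya ∩ Xiulan ∩ Farrukh: 09:00-11:15, 15:45-20:00.
Divya ∩ Xiulan ∩ Farrukh ∩ Uma: 09:30-11:15, 15:45-17:45.
Divya ∩ Xiulan ∩ Farrukh ∩ Uma ∩ Ximena: 09:30-11:15, 15:45-17:45.
Divya ∩ Xiulan ∩ Farrukh ∩ Uma ∩ Ximena ∩ Mateo: 09:30-11:15, 15:45-17:45.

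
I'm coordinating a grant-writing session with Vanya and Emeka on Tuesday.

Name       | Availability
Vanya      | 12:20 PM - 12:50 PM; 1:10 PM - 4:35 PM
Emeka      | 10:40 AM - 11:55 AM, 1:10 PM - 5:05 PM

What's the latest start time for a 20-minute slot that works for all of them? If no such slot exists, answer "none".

Vanya ∩ Emeka: 13:10-16:35.
The last common window of at least 20 minutes is 13:10-16:35; a 20-minute meeting can start as late as 16:15 and still end by 16:35.

16:15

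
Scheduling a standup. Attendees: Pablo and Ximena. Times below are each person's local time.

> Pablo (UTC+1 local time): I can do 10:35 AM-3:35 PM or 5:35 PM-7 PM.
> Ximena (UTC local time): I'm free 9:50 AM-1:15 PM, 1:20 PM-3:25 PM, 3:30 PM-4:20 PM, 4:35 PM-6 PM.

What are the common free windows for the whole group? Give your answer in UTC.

Pablo in UTC: 09:35-14:35, 16:35-18:00 (subtract 1h to convert from UTC+1).
Ximena in UTC: 09:50-13:15, 13:20-15:25, 15:30-16:20, 16:35-18:00.
Pablo ∩ Ximena: 09:50-13:15, 13:20-14:35, 16:35-18:00.
So the common availability across everyone is 09:50-13:15, 13:20-14:35, 16:35-18:00.

09:50-13:15, 13:20-14:35, 16:35-18:00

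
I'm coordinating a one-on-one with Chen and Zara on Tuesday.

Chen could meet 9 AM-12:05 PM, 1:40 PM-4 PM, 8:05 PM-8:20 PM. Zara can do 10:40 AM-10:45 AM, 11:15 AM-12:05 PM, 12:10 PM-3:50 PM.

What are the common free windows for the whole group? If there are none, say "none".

Chen ∩ Zara: 10:40-10:45, 11:15-12:05, 13:40-15:50.

10:40-10:45, 11:15-12:05, 13:40-15:50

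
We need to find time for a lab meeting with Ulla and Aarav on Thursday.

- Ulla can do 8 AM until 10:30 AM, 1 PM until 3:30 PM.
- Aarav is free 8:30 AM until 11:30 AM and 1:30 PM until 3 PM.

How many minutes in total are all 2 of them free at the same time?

210

Ulla ∩ Aarav: 08:30-10:30, 13:30-15:00.
Summing the common windows: 120 + 90 = 210 minutes.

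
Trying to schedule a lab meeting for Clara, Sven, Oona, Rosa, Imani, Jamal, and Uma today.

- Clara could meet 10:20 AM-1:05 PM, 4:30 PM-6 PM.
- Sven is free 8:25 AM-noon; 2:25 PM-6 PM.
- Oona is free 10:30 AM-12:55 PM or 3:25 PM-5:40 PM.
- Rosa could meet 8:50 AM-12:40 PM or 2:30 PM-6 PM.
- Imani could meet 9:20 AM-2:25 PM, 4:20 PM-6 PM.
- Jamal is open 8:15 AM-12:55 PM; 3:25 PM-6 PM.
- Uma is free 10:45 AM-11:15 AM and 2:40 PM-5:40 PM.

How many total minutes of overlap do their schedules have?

Clara ∩ Sven: 10:20-12:00, 16:30-18:00.
Clara ∩ Sven ∩ Oona: 10:30-12:00, 16:30-17:40.
Clara ∩ Sven ∩ Oona ∩ Rosa: 10:30-12:00, 16:30-17:40.
Clara ∩ Sven ∩ Oona ∩ Rosa ∩ Imani: 10:30-12:00, 16:30-17:40.
Clara ∩ Sven ∩ Oona ∩ Rosa ∩ Imani ∩ Jamal: 10:30-12:00, 16:30-17:40.
Clara ∩ Sven ∩ Oona ∩ Rosa ∩ Imani ∩ Jamal ∩ Uma: 10:45-11:15, 16:30-17:40.
So the common availability across everyone is 10:45-11:15, 16:30-17:40.
Summing the common windows: 30 + 70 = 100 minutes.

100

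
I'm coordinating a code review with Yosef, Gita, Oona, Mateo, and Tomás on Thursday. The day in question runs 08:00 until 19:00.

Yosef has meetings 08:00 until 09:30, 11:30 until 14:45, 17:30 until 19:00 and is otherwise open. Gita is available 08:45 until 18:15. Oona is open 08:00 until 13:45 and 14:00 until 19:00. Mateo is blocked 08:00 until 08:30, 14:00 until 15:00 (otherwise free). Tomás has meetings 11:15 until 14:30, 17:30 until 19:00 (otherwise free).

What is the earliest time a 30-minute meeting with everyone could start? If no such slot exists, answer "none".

Yosef free: 09:30-11:30, 14:45-17:30 (invert busy blocks within the working day).
Gita free: 08:45-18:15.
Oona free: 08:00-13:45, 14:00-19:00.
Mateo free: 08:30-14:00, 15:00-19:00 (invert busy blocks within the working day).
Tomás free: 08:00-11:15, 14:30-17:30 (invert busy blocks within the working day).
Yosef ∩ Gita: 09:30-11:30, 14:45-17:30.
Yosef ∩ Gita ∩ Oona: 09:30-11:30, 14:45-17:30.
Yosef ∩ Gita ∩ Oona ∩ Mateo: 09:30-11:30, 15:00-17:30.
Yosef ∩ Gita ∩ Oona ∩ Mateo ∩ Tomás: 09:30-11:15, 15:00-17:30.
Those are the intersection windows.
The first common window of at least 30 minutes is 09:30-11:15, so the earliest start is 09:30.

09:30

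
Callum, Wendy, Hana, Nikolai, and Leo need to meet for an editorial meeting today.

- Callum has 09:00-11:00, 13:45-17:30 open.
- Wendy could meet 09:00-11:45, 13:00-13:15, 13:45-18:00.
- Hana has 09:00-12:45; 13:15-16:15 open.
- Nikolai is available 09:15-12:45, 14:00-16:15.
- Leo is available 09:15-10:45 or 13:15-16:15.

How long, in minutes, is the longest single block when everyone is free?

135

Callum ∩ Wendy: 09:00-11:00, 13:45-17:30.
Callum ∩ Wendy ∩ Hana: 09:00-11:00, 13:45-16:15.
Callum ∩ Wendy ∩ Hana ∩ Nikolai: 09:15-11:00, 14:00-16:15.
Callum ∩ Wendy ∩ Hana ∩ Nikolai ∩ Leo: 09:15-10:45, 14:00-16:15.
The longest is 14:00-16:15 at 135 minutes.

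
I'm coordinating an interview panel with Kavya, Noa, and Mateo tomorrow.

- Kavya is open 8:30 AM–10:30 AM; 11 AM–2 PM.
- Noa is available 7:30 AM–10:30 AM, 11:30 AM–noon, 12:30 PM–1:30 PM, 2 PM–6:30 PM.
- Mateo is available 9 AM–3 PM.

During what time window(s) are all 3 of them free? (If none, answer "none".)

09:00-10:30, 11:30-12:00, 12:30-13:30

Kavya ∩ Noa: 08:30-10:30, 11:30-12:00, 12:30-13:30.
Kavya ∩ Noa ∩ Mateo: 09:00-10:30, 11:30-12:00, 12:30-13:30.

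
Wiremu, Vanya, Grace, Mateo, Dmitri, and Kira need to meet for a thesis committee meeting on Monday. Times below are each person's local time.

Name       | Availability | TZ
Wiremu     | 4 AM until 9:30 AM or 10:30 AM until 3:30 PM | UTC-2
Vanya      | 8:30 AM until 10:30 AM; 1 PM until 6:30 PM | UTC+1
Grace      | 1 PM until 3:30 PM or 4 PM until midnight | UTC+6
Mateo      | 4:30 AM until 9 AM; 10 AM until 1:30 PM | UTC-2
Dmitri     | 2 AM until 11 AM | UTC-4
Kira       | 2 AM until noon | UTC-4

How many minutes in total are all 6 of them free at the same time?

270

Wiremu in UTC: 06:00-11:30, 12:30-17:30 (add 2h to convert from UTC-2).
Vanya in UTC: 07:30-09:30, 12:00-17:30 (subtract 1h to convert from UTC+1).
Grace in UTC: 07:00-09:30, 10:00-18:00 (subtract 6h to convert from UTC+6).
Mateo in UTC: 06:30-11:00, 12:00-15:30 (add 2h to convert from UTC-2).
Dmitri in UTC: 06:00-15:00 (add 4h to convert from UTC-4).
Kira in UTC: 06:00-16:00 (add 4h to convert from UTC-4).
Wiremu ∩ Vanya: 07:30-09:30, 12:30-17:30.
Wiremu ∩ Vanya ∩ Grace: 07:30-09:30, 12:30-17:30.
Wiremu ∩ Vanya ∩ Grace ∩ Mateo: 07:30-09:30, 12:30-15:30.
Wiremu ∩ Vanya ∩ Grace ∩ Mateo ∩ Dmitri: 07:30-09:30, 12:30-15:00.
Wiremu ∩ Vanya ∩ Grace ∩ Mateo ∩ Dmitri ∩ Kira: 07:30-09:30, 12:30-15:00.
Those are the intersection windows.
Summing the common windows: 120 + 150 = 270 minutes.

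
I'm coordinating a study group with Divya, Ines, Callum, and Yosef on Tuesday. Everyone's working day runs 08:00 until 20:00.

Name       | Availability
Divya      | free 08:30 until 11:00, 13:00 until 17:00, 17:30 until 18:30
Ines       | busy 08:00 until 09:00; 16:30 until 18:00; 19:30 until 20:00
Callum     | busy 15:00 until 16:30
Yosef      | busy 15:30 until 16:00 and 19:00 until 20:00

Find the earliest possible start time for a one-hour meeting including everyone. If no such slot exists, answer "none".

09:00

Divya free: 08:30-11:00, 13:00-17:00, 17:30-18:30.
Ines free: 09:00-16:30, 18:00-19:30 (invert busy blocks within the working day).
Callum free: 08:00-15:00, 16:30-20:00 (invert busy blocks within the working day).
Yosef free: 08:00-15:30, 16:00-19:00 (invert busy blocks within the working day).
Divya ∩ Ines: 09:00-11:00, 13:00-16:30, 18:00-18:30.
Divya ∩ Ines ∩ Callum: 09:00-11:00, 13:00-15:00, 18:00-18:30.
Divya ∩ Ines ∩ Callum ∩ Yosef: 09:00-11:00, 13:00-15:00, 18:00-18:30.
Those are the intersection windows.
The first common window of at least 60 minutes is 09:00-11:00, so the earliest start is 09:00.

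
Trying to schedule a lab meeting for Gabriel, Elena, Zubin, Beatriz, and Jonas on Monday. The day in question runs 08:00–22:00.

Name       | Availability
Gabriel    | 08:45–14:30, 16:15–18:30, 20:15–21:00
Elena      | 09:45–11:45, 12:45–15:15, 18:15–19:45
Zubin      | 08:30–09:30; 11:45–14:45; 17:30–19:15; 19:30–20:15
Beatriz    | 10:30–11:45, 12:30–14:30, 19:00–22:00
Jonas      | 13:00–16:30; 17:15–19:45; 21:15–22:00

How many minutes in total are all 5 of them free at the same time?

Gabriel ∩ Elena: 09:45-11:45, 12:45-14:30, 18:15-18:30.
Gabriel ∩ Elena ∩ Zubin: 12:45-14:30, 18:15-18:30.
Gabriel ∩ Elena ∩ Zubin ∩ Beatriz: 12:45-14:30.
Gabriel ∩ Elena ∩ Zubin ∩ Beatriz ∩ Jonas: 13:00-14:30.
That's a single block of 90 minutes.

90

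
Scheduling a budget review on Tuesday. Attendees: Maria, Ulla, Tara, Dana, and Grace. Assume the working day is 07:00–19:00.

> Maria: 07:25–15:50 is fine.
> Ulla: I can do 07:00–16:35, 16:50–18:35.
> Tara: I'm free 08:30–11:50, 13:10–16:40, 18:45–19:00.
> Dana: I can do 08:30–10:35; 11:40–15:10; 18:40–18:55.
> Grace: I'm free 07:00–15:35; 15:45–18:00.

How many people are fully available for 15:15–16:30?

2

Ulla and Tara can make the full 15:15-16:30 slot — that's 2.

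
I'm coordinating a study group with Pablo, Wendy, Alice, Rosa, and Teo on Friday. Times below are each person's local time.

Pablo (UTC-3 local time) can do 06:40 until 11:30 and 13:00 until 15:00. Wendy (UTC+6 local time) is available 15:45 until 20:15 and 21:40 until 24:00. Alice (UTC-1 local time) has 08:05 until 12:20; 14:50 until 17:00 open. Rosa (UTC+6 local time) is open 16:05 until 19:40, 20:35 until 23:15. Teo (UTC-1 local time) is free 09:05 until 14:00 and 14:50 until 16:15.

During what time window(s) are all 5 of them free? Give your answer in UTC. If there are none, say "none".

Pablo in UTC: 09:40-14:30, 16:00-18:00 (add 3h to convert from UTC-3).
Wendy in UTC: 09:45-14:15, 15:40-18:00 (subtract 6h to convert from UTC+6).
Alice in UTC: 09:05-13:20, 15:50-18:00 (add 1h to convert from UTC-1).
Rosa in UTC: 10:05-13:40, 14:35-17:15 (subtract 6h to convert from UTC+6).
Teo in UTC: 10:05-15:00, 15:50-17:15 (add 1h to convert from UTC-1).
Pablo ∩ Wendy: 09:45-14:15, 16:00-18:00.
Pablo ∩ Wendy ∩ Alice: 09:45-13:20, 16:00-18:00.
Pablo ∩ Wendy ∩ Alice ∩ Rosa: 10:05-13:20, 16:00-17:15.
Pablo ∩ Wendy ∩ Alice ∩ Rosa ∩ Teo: 10:05-13:20, 16:00-17:15.

10:05-13:20, 16:00-17:15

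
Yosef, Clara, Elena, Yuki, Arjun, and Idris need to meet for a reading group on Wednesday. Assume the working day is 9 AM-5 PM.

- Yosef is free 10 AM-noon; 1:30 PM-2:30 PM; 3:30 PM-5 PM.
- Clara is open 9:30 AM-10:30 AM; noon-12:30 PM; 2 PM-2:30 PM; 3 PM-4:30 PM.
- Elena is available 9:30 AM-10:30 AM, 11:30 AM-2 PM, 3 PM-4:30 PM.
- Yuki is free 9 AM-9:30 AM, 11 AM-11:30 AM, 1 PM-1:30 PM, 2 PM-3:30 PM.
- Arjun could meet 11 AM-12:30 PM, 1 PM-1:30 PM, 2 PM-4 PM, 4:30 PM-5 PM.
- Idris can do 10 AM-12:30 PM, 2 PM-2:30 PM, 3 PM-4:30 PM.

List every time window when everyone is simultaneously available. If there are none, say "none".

Yosef ∩ Clara: 10:00-10:30, 14:00-14:30, 15:30-16:30.
Yosef ∩ Clara ∩ Elena: 10:00-10:30, 15:30-16:30.
Yosef ∩ Clara ∩ Elena ∩ Yuki: ∅.
Yosef ∩ Clara ∩ Elena ∩ Yuki ∩ Arjun: ∅.
Yosef ∩ Clara ∩ Elena ∩ Yuki ∩ Arjun ∩ Idris: ∅.
There is no time when everyone is free.

none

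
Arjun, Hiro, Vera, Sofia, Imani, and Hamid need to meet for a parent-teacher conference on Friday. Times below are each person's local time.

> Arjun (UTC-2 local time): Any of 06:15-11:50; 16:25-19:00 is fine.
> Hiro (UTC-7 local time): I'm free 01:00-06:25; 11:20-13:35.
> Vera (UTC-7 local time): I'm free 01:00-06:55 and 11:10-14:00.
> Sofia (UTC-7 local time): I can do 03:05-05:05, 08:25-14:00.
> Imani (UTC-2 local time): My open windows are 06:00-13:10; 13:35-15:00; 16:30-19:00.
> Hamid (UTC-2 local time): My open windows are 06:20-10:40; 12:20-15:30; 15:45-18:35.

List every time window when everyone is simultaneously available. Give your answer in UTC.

10:05-12:05, 18:30-20:35

Arjun in UTC: 08:15-13:50, 18:25-21:00 (add 2h to convert from UTC-2).
Hiro in UTC: 08:00-13:25, 18:20-20:35 (add 7h to convert from UTC-7).
Vera in UTC: 08:00-13:55, 18:10-21:00 (add 7h to convert from UTC-7).
Sofia in UTC: 10:05-12:05, 15:25-21:00 (add 7h to convert from UTC-7).
Imani in UTC: 08:00-15:10, 15:35-17:00, 18:30-21:00 (add 2h to convert from UTC-2).
Hamid in UTC: 08:20-12:40, 14:20-17:30, 17:45-20:35 (add 2h to convert from UTC-2).
Arjun ∩ Hiro: 08:15-13:25, 18:25-20:35.
Arjun ∩ Hiro ∩ Vera: 08:15-13:25, 18:25-20:35.
Arjun ∩ Hiro ∩ Vera ∩ Sofia: 10:05-12:05, 18:25-20:35.
Arjun ∩ Hiro ∩ Vera ∩ Sofia ∩ Imani: 10:05-12:05, 18:30-20:35.
Arjun ∩ Hiro ∩ Vera ∩ Sofia ∩ Imani ∩ Hamid: 10:05-12:05, 18:30-20:35.
So the common availability across everyone is 10:05-12:05, 18:30-20:35.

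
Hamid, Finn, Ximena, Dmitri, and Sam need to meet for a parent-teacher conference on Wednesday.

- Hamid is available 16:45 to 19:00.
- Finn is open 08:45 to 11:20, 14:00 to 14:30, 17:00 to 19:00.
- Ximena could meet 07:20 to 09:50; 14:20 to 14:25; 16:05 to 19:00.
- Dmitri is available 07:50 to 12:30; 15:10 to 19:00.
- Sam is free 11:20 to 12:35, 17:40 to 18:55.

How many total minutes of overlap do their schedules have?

75

Hamid ∩ Finn: 17:00-19:00.
Hamid ∩ Finn ∩ Ximena: 17:00-19:00.
Hamid ∩ Finn ∩ Ximena ∩ Dmitri: 17:00-19:00.
Hamid ∩ Finn ∩ Ximena ∩ Dmitri ∩ Sam: 17:40-18:55.
That's a single block of 75 minutes.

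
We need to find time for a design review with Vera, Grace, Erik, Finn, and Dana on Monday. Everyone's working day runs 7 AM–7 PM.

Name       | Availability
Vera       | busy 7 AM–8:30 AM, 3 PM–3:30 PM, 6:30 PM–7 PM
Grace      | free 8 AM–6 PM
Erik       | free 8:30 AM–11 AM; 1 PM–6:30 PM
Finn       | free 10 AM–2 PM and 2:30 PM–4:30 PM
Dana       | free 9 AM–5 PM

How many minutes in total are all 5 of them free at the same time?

Vera free: 08:30-15:00, 15:30-18:30 (invert busy blocks within the working day).
Grace free: 08:00-18:00.
Erik free: 08:30-11:00, 13:00-18:30.
Finn free: 10:00-14:00, 14:30-16:30.
Dana free: 09:00-17:00.
Vera ∩ Grace: 08:30-15:00, 15:30-18:00.
Vera ∩ Grace ∩ Erik: 08:30-11:00, 13:00-15:00, 15:30-18:00.
Vera ∩ Grace ∩ Erik ∩ Finn: 10:00-11:00, 13:00-14:00, 14:30-15:00, 15:30-16:30.
Vera ∩ Grace ∩ Erik ∩ Finn ∩ Dana: 10:00-11:00, 13:00-14:00, 14:30-15:00, 15:30-16:30.
Summing the common windows: 60 + 60 + 30 + 60 = 210 minutes.

210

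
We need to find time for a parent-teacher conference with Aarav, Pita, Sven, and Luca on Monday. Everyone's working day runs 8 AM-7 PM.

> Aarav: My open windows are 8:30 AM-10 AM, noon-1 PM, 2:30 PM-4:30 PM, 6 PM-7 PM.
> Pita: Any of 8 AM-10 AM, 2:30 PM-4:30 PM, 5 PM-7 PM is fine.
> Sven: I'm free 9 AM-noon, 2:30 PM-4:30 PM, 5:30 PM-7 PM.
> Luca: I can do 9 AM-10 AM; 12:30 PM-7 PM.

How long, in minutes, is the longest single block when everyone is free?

120

Aarav ∩ Pita: 08:30-10:00, 14:30-16:30, 18:00-19:00.
Aarav ∩ Pita ∩ Sven: 09:00-10:00, 14:30-16:30, 18:00-19:00.
Aarav ∩ Pita ∩ Sven ∩ Luca: 09:00-10:00, 14:30-16:30, 18:00-19:00.
Those are the intersection windows.
The longest is 14:30-16:30 at 120 minutes.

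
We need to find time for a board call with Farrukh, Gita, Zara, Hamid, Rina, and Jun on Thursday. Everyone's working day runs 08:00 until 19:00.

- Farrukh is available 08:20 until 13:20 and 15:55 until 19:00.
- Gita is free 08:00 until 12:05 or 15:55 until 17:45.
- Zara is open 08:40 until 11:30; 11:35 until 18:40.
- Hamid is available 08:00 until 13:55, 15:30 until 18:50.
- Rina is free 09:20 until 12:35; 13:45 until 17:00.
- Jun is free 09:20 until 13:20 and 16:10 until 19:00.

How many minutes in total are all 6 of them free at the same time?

Farrukh ∩ Gita: 08:20-12:05, 15:55-17:45.
Farrukh ∩ Gita ∩ Zara: 08:40-11:30, 11:35-12:05, 15:55-17:45.
Farrukh ∩ Gita ∩ Zara ∩ Hamid: 08:40-11:30, 11:35-12:05, 15:55-17:45.
Farrukh ∩ Gita ∩ Zara ∩ Hamid ∩ Rina: 09:20-11:30, 11:35-12:05, 15:55-17:00.
Farrukh ∩ Gita ∩ Zara ∩ Hamid ∩ Rina ∩ Jun: 09:20-11:30, 11:35-12:05, 16:10-17:00.
Those are the intersection windows.
Summing the common windows: 130 + 30 + 50 = 210 minutes.

210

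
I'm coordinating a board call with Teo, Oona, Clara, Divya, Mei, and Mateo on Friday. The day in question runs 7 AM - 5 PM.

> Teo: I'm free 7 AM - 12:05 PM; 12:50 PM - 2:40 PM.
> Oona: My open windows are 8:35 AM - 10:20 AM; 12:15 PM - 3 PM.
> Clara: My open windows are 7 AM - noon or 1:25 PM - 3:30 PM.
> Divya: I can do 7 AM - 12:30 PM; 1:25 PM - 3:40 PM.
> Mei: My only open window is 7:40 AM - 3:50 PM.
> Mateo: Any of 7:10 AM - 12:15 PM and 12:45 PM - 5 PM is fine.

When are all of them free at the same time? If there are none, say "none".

Teo ∩ Oona: 08:35-10:20, 12:50-14:40.
Teo ∩ Oona ∩ Clara: 08:35-10:20, 13:25-14:40.
Teo ∩ Oona ∩ Clara ∩ Divya: 08:35-10:20, 13:25-14:40.
Teo ∩ Oona ∩ Clara ∩ Divya ∩ Mei: 08:35-10:20, 13:25-14:40.
Teo ∩ Oona ∩ Clara ∩ Divya ∩ Mei ∩ Mateo: 08:35-10:20, 13:25-14:40.

08:35-10:20, 13:25-14:40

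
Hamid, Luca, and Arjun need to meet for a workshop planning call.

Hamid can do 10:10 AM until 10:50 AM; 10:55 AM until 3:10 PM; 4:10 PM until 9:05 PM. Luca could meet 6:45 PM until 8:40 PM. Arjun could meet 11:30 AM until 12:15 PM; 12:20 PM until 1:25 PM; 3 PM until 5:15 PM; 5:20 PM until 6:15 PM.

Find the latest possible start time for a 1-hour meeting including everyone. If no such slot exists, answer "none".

none

Hamid ∩ Luca: 18:45-20:40.
Hamid ∩ Luca ∩ Arjun: ∅.
There is no time when everyone is free.
No common window is at least 60 minutes long.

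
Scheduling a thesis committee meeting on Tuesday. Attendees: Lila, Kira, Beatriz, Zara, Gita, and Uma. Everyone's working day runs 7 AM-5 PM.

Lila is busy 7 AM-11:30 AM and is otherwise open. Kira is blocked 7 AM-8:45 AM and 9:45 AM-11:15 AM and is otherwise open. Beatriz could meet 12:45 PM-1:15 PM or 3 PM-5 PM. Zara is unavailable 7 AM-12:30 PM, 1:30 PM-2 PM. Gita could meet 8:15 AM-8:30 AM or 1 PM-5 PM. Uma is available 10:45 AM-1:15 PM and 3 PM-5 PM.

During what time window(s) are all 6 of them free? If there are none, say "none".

Lila free: 11:30-17:00 (invert busy blocks within the working day).
Kira free: 08:45-09:45, 11:15-17:00 (invert busy blocks within the working day).
Beatriz free: 12:45-13:15, 15:00-17:00.
Zara free: 12:30-13:30, 14:00-17:00 (invert busy blocks within the working day).
Gita free: 08:15-08:30, 13:00-17:00.
Uma free: 10:45-13:15, 15:00-17:00.
Lila ∩ Kira: 11:30-17:00.
Lila ∩ Kira ∩ Beatriz: 12:45-13:15, 15:00-17:00.
Lila ∩ Kira ∩ Beatriz ∩ Zara: 12:45-13:15, 15:00-17:00.
Lila ∩ Kira ∩ Beatriz ∩ Zara ∩ Gita: 13:00-13:15, 15:00-17:00.
Lila ∩ Kira ∩ Beatriz ∩ Zara ∩ Gita ∩ Uma: 13:00-13:15, 15:00-17:00.

13:00-13:15, 15:00-17:00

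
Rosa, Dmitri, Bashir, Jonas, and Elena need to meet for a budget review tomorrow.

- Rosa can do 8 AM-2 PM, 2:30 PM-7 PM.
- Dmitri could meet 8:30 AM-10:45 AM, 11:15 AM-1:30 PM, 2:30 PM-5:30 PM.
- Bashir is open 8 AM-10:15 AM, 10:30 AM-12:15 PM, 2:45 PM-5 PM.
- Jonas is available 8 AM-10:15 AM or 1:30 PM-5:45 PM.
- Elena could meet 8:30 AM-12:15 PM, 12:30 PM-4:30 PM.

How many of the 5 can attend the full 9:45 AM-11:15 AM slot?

Rosa and Elena can make the full 09:45-11:15 slot — that's 2.

2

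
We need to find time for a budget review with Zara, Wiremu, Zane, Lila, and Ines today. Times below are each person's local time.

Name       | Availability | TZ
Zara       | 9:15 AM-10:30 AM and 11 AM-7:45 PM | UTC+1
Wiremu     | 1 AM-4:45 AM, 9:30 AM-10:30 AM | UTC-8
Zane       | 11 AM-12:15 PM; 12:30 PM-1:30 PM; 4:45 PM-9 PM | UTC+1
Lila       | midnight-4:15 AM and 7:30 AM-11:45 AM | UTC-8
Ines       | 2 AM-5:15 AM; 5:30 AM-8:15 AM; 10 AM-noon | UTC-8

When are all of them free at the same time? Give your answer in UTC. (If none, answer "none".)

10:00-11:15, 11:30-12:15, 18:00-18:30

Zara in UTC: 08:15-09:30, 10:00-18:45 (subtract 1h to convert from UTC+1).
Wiremu in UTC: 09:00-12:45, 17:30-18:30 (add 8h to convert from UTC-8).
Zane in UTC: 10:00-11:15, 11:30-12:30, 15:45-20:00 (subtract 1h to convert from UTC+1).
Lila in UTC: 08:00-12:15, 15:30-19:45 (add 8h to convert from UTC-8).
Ines in UTC: 10:00-13:15, 13:30-16:15, 18:00-20:00 (add 8h to convert from UTC-8).
Zara ∩ Wiremu: 09:00-09:30, 10:00-12:45, 17:30-18:30.
Zara ∩ Wiremu ∩ Zane: 10:00-11:15, 11:30-12:30, 17:30-18:30.
Zara ∩ Wiremu ∩ Zane ∩ Lila: 10:00-11:15, 11:30-12:15, 17:30-18:30.
Zara ∩ Wiremu ∩ Zane ∩ Lila ∩ Ines: 10:00-11:15, 11:30-12:15, 18:00-18:30.
So the common availability across everyone is 10:00-11:15, 11:30-12:15, 18:00-18:30.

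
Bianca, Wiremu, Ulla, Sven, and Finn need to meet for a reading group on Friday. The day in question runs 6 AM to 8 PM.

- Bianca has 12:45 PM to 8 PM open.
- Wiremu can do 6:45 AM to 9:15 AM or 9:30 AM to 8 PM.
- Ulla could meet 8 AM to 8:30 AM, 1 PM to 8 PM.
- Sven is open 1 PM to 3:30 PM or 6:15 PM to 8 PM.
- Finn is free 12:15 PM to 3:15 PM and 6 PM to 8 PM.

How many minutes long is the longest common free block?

135

Bianca ∩ Wiremu: 12:45-20:00.
Bianca ∩ Wiremu ∩ Ulla: 13:00-20:00.
Bianca ∩ Wiremu ∩ Ulla ∩ Sven: 13:00-15:30, 18:15-20:00.
Bianca ∩ Wiremu ∩ Ulla ∩ Sven ∩ Finn: 13:00-15:15, 18:15-20:00.
The longest is 13:00-15:15 at 135 minutes.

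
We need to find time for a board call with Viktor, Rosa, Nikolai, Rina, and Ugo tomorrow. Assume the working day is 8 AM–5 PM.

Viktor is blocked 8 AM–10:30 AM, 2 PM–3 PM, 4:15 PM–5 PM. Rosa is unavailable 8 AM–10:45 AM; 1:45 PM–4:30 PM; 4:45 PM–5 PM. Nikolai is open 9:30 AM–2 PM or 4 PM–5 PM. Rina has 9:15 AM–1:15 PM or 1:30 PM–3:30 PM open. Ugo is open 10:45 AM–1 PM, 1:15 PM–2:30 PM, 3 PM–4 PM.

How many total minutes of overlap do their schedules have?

150

Viktor free: 10:30-14:00, 15:00-16:15 (invert busy blocks within the working day).
Rosa free: 10:45-13:45, 16:30-16:45 (invert busy blocks within the working day).
Nikolai free: 09:30-14:00, 16:00-17:00.
Rina free: 09:15-13:15, 13:30-15:30.
Ugo free: 10:45-13:00, 13:15-14:30, 15:00-16:00.
Viktor ∩ Rosa: 10:45-13:45.
Viktor ∩ Rosa ∩ Nikolai: 10:45-13:45.
Viktor ∩ Rosa ∩ Nikolai ∩ Rina: 10:45-13:15, 13:30-13:45.
Viktor ∩ Rosa ∩ Nikolai ∩ Rina ∩ Ugo: 10:45-13:00, 13:30-13:45.
Summing the common windows: 135 + 15 = 150 minutes.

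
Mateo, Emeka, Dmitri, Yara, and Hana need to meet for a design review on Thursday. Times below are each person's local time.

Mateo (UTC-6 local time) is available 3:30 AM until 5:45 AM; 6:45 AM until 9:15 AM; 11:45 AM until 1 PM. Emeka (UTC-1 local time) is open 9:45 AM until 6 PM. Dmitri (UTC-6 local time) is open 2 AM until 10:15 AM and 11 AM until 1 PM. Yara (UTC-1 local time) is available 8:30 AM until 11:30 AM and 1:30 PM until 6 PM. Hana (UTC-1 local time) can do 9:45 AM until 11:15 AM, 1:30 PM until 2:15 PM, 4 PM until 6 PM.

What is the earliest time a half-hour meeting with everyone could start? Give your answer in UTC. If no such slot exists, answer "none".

10:45

Mateo in UTC: 09:30-11:45, 12:45-15:15, 17:45-19:00 (add 6h to convert from UTC-6).
Emeka in UTC: 10:45-19:00 (add 1h to convert from UTC-1).
Dmitri in UTC: 08:00-16:15, 17:00-19:00 (add 6h to convert from UTC-6).
Yara in UTC: 09:30-12:30, 14:30-19:00 (add 1h to convert from UTC-1).
Hana in UTC: 10:45-12:15, 14:30-15:15, 17:00-19:00 (add 1h to convert from UTC-1).
Mateo ∩ Emeka: 10:45-11:45, 12:45-15:15, 17:45-19:00.
Mateo ∩ Emeka ∩ Dmitri: 10:45-11:45, 12:45-15:15, 17:45-19:00.
Mateo ∩ Emeka ∩ Dmitri ∩ Yara: 10:45-11:45, 14:30-15:15, 17:45-19:00.
Mateo ∩ Emeka ∩ Dmitri ∩ Yara ∩ Hana: 10:45-11:45, 14:30-15:15, 17:45-19:00.
So the common availability across everyone is 10:45-11:45, 14:30-15:15, 17:45-19:00.
The first common window of at least 30 minutes is 10:45-11:45, so the earliest start is 10:45.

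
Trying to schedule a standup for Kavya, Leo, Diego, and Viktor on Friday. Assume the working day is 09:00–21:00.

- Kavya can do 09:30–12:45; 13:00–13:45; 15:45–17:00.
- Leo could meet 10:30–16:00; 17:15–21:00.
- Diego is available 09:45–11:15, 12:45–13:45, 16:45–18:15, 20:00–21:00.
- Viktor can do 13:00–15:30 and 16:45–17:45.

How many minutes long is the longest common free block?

Kavya ∩ Leo: 10:30-12:45, 13:00-13:45, 15:45-16:00.
Kavya ∩ Leo ∩ Diego: 10:30-11:15, 13:00-13:45.
Kavya ∩ Leo ∩ Diego ∩ Viktor: 13:00-13:45.
The longest is 13:00-13:45 at 45 minutes.

45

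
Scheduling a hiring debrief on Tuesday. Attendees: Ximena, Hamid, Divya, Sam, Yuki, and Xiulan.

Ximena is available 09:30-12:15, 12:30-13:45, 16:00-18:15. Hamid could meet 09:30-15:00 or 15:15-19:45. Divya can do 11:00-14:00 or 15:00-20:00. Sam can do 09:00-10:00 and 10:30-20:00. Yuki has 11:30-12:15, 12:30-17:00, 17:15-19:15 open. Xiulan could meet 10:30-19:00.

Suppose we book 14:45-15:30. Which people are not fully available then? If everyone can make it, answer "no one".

Divya, Hamid, Ximena

Ximena: not fully free for 14:45-15:30. Hamid: not fully free for 14:45-15:30. Divya: not fully free for 14:45-15:30. Sam: free for 14:45-15:30. Yuki: free for 14:45-15:30. Xiulan: free for 14:45-15:30.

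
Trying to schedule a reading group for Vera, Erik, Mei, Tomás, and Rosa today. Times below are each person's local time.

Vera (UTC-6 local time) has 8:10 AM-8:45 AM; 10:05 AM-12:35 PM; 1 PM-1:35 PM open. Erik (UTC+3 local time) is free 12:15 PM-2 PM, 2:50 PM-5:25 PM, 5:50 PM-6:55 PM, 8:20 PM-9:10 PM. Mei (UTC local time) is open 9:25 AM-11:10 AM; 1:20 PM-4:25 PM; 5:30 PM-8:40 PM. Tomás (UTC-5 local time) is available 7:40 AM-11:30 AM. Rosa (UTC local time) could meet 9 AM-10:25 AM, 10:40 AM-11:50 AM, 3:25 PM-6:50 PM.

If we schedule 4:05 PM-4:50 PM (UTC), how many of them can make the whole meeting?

2

Vera in UTC: 14:10-14:45, 16:05-18:35, 19:00-19:35 (add 6h to convert from UTC-6).
Erik in UTC: 09:15-11:00, 11:50-14:25, 14:50-15:55, 17:20-18:10 (subtract 3h to convert from UTC+3).
Mei in UTC: 09:25-11:10, 13:20-16:25, 17:30-20:40.
Tomás in UTC: 12:40-16:30 (add 5h to convert from UTC-5).
Rosa in UTC: 09:00-10:25, 10:40-11:50, 15:25-18:50.
Vera and Rosa can make the full 16:05-16:50 slot — that's 2.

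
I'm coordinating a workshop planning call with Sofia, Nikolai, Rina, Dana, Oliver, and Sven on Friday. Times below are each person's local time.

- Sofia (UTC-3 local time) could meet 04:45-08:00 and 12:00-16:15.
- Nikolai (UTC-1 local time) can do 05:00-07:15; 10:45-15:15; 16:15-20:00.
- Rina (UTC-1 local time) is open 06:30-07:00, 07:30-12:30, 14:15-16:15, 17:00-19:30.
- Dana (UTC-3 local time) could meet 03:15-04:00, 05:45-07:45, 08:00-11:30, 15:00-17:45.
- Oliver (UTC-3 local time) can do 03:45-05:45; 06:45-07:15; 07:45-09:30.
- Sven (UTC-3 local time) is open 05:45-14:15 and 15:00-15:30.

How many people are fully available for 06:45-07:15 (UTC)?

Sofia in UTC: 07:45-11:00, 15:00-19:15 (add 3h to convert from UTC-3).
Nikolai in UTC: 06:00-08:15, 11:45-16:15, 17:15-21:00 (add 1h to convert from UTC-1).
Rina in UTC: 07:30-08:00, 08:30-13:30, 15:15-17:15, 18:00-20:30 (add 1h to convert from UTC-1).
Dana in UTC: 06:15-07:00, 08:45-10:45, 11:00-14:30, 18:00-20:45 (add 3h to convert from UTC-3).
Oliver in UTC: 06:45-08:45, 09:45-10:15, 10:45-12:30 (add 3h to convert from UTC-3).
Sven in UTC: 08:45-17:15, 18:00-18:30 (add 3h to convert from UTC-3).
Nikolai and Oliver can make the full 06:45-07:15 slot — that's 2.

2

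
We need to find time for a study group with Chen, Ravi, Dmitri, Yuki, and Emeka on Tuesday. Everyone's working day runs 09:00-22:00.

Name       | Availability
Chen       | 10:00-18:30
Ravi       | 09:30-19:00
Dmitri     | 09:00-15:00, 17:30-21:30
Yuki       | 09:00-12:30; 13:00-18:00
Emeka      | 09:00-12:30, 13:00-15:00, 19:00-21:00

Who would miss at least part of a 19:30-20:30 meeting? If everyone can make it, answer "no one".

Chen: not fully free for 19:30-20:30. Ravi: not fully free for 19:30-20:30. Dmitri: free for 19:30-20:30. Yuki: not fully free for 19:30-20:30. Emeka: free for 19:30-20:30.

Chen, Ravi, Yuki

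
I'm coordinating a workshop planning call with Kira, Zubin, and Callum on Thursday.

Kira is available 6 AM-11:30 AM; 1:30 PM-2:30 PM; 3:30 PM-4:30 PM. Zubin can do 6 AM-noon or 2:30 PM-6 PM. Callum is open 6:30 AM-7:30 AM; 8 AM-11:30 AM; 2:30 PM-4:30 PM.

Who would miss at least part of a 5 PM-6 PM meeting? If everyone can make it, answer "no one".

Kira: not fully free for 17:00-18:00. Zubin: free for 17:00-18:00. Callum: not fully free for 17:00-18:00.

Callum, Kira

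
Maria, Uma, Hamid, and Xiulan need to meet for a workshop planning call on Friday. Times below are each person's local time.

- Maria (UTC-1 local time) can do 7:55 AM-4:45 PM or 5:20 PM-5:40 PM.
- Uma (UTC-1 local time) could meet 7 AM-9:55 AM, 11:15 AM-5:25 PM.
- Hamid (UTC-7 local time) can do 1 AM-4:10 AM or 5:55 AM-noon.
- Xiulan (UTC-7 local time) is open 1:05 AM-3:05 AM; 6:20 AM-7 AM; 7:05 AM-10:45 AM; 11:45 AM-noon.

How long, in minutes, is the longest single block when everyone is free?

Maria in UTC: 08:55-17:45, 18:20-18:40 (add 1h to convert from UTC-1).
Uma in UTC: 08:00-10:55, 12:15-18:25 (add 1h to convert from UTC-1).
Hamid in UTC: 08:00-11:10, 12:55-19:00 (add 7h to convert from UTC-7).
Xiulan in UTC: 08:05-10:05, 13:20-14:00, 14:05-17:45, 18:45-19:00 (add 7h to convert from UTC-7).
Maria ∩ Uma: 08:55-10:55, 12:15-17:45, 18:20-18:25.
Maria ∩ Uma ∩ Hamid: 08:55-10:55, 12:55-17:45, 18:20-18:25.
Maria ∩ Uma ∩ Hamid ∩ Xiulan: 08:55-10:05, 13:20-14:00, 14:05-17:45.
The longest is 14:05-17:45 at 220 minutes.

220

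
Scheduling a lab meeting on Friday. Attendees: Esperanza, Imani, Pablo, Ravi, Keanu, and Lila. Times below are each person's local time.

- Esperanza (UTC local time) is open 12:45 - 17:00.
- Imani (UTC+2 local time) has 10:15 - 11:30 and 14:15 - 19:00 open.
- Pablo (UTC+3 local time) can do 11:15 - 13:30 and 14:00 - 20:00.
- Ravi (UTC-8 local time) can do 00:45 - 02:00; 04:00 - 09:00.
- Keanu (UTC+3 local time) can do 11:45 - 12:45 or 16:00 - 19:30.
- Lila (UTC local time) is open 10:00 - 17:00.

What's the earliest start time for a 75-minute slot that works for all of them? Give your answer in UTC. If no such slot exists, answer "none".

Esperanza in UTC: 12:45-17:00.
Imani in UTC: 08:15-09:30, 12:15-17:00 (subtract 2h to convert from UTC+2).
Pablo in UTC: 08:15-10:30, 11:00-17:00 (subtract 3h to convert from UTC+3).
Ravi in UTC: 08:45-10:00, 12:00-17:00 (add 8h to convert from UTC-8).
Keanu in UTC: 08:45-09:45, 13:00-16:30 (subtract 3h to convert from UTC+3).
Lila in UTC: 10:00-17:00.
Esperanza ∩ Imani: 12:45-17:00.
Esperanza ∩ Imani ∩ Pablo: 12:45-17:00.
Esperanza ∩ Imani ∩ Pablo ∩ Ravi: 12:45-17:00.
Esperanza ∩ Imani ∩ Pablo ∩ Ravi ∩ Keanu: 13:00-16:30.
Esperanza ∩ Imani ∩ Pablo ∩ Ravi ∩ Keanu ∩ Lila: 13:00-16:30.
Those are the intersection windows.
The first common window of at least 75 minutes is 13:00-16:30, so the earliest start is 13:00.

13:00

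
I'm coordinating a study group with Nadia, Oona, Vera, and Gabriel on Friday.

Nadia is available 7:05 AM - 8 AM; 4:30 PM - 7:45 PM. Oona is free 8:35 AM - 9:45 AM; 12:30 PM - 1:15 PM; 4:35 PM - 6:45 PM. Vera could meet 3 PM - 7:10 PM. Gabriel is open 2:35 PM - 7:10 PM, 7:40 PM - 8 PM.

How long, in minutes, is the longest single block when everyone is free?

130

Nadia ∩ Oona: 16:35-18:45.
Nadia ∩ Oona ∩ Vera: 16:35-18:45.
Nadia ∩ Oona ∩ Vera ∩ Gabriel: 16:35-18:45.
Those are the intersection windows.
The longest is 16:35-18:45 at 130 minutes.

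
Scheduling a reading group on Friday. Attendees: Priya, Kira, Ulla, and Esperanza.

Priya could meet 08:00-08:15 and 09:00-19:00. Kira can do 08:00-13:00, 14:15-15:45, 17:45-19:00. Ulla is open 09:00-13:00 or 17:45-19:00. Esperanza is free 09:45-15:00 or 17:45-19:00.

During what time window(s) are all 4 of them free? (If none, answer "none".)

Priya ∩ Kira: 08:00-08:15, 09:00-13:00, 14:15-15:45, 17:45-19:00.
Priya ∩ Kira ∩ Ulla: 09:00-13:00, 17:45-19:00.
Priya ∩ Kira ∩ Ulla ∩ Esperanza: 09:45-13:00, 17:45-19:00.

09:45-13:00, 17:45-19:00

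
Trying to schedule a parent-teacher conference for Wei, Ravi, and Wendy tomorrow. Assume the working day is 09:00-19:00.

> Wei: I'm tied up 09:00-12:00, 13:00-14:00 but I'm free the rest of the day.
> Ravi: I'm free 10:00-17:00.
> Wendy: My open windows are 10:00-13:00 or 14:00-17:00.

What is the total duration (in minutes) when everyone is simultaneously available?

Wei free: 12:00-13:00, 14:00-19:00 (invert busy blocks within the working day).
Ravi free: 10:00-17:00.
Wendy free: 10:00-13:00, 14:00-17:00.
Wei ∩ Ravi: 12:00-13:00, 14:00-17:00.
Wei ∩ Ravi ∩ Wendy: 12:00-13:00, 14:00-17:00.
Those are the intersection windows.
Summing the common windows: 60 + 180 = 240 minutes.

240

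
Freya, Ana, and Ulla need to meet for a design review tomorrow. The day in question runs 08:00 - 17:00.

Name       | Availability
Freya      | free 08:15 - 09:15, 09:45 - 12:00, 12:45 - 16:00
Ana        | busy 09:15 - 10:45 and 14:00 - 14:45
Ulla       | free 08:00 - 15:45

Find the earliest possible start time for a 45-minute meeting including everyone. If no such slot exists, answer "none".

Freya free: 08:15-09:15, 09:45-12:00, 12:45-16:00.
Ana free: 08:00-09:15, 10:45-14:00, 14:45-17:00 (invert busy blocks within the working day).
Ulla free: 08:00-15:45.
Freya ∩ Ana: 08:15-09:15, 10:45-12:00, 12:45-14:00, 14:45-16:00.
Freya ∩ Ana ∩ Ulla: 08:15-09:15, 10:45-12:00, 12:45-14:00, 14:45-15:45.
The first common window of at least 45 minutes is 08:15-09:15, so the earliest start is 08:15.

08:15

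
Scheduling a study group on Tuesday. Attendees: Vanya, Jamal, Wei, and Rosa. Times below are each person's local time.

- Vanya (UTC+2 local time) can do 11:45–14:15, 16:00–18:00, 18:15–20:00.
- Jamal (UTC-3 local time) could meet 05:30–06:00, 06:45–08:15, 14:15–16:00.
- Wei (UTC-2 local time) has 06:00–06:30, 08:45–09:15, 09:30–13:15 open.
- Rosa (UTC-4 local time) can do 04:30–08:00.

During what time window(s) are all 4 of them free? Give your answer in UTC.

10:45-11:15

Vanya in UTC: 09:45-12:15, 14:00-16:00, 16:15-18:00 (subtract 2h to convert from UTC+2).
Jamal in UTC: 08:30-09:00, 09:45-11:15, 17:15-19:00 (add 3h to convert from UTC-3).
Wei in UTC: 08:00-08:30, 10:45-11:15, 11:30-15:15 (add 2h to convert from UTC-2).
Rosa in UTC: 08:30-12:00 (add 4h to convert from UTC-4).
Vanya ∩ Jamal: 09:45-11:15, 17:15-18:00.
Vanya ∩ Jamal ∩ Wei: 10:45-11:15.
Vanya ∩ Jamal ∩ Wei ∩ Rosa: 10:45-11:15.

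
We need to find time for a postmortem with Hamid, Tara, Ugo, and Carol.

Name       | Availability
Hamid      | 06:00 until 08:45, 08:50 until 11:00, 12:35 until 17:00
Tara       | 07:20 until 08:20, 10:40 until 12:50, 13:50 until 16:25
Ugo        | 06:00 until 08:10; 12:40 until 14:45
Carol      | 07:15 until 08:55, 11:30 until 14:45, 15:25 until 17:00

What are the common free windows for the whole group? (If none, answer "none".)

07:20-08:10, 12:40-12:50, 13:50-14:45

Hamid ∩ Tara: 07:20-08:20, 10:40-11:00, 12:35-12:50, 13:50-16:25.
Hamid ∩ Tara ∩ Ugo: 07:20-08:10, 12:40-12:50, 13:50-14:45.
Hamid ∩ Tara ∩ Ugo ∩ Carol: 07:20-08:10, 12:40-12:50, 13:50-14:45.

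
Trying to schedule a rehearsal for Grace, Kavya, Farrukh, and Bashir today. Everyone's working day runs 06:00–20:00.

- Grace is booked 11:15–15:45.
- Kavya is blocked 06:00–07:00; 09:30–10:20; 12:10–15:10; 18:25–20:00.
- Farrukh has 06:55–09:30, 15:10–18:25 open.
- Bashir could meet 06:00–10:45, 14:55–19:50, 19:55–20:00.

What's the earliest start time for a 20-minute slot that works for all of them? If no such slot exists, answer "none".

07:00

Grace free: 06:00-11:15, 15:45-20:00 (invert busy blocks within the working day).
Kavya free: 07:00-09:30, 10:20-12:10, 15:10-18:25 (invert busy blocks within the working day).
Farrukh free: 06:55-09:30, 15:10-18:25.
Bashir free: 06:00-10:45, 14:55-19:50, 19:55-20:00.
Grace ∩ Kavya: 07:00-09:30, 10:20-11:15, 15:45-18:25.
Grace ∩ Kavya ∩ Farrukh: 07:00-09:30, 15:45-18:25.
Grace ∩ Kavya ∩ Farrukh ∩ Bashir: 07:00-09:30, 15:45-18:25.
The first common window of at least 20 minutes is 07:00-09:30, so the earliest start is 07:00.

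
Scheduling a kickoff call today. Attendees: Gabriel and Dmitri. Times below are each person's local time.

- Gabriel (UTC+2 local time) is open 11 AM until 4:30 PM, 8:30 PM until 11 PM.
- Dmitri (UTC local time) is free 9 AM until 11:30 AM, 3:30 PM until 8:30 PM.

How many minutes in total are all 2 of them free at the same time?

Gabriel in UTC: 09:00-14:30, 18:30-21:00 (subtract 2h to convert from UTC+2).
Dmitri in UTC: 09:00-11:30, 15:30-20:30.
Gabriel ∩ Dmitri: 09:00-11:30, 18:30-20:30.
Summing the common windows: 150 + 120 = 270 minutes.

270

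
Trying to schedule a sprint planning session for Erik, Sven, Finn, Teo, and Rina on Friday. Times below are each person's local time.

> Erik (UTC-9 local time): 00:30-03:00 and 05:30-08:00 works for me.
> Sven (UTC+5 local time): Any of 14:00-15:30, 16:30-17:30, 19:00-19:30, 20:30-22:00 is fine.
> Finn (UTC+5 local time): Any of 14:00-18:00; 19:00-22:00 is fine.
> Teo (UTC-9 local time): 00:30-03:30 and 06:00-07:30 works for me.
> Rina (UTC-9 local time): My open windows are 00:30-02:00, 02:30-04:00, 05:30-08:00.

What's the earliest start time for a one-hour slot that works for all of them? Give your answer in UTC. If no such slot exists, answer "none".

Erik in UTC: 09:30-12:00, 14:30-17:00 (add 9h to convert from UTC-9).
Sven in UTC: 09:00-10:30, 11:30-12:30, 14:00-14:30, 15:30-17:00 (subtract 5h to convert from UTC+5).
Finn in UTC: 09:00-13:00, 14:00-17:00 (subtract 5h to convert from UTC+5).
Teo in UTC: 09:30-12:30, 15:00-16:30 (add 9h to convert from UTC-9).
Rina in UTC: 09:30-11:00, 11:30-13:00, 14:30-17:00 (add 9h to convert from UTC-9).
Erik ∩ Sven: 09:30-10:30, 11:30-12:00, 15:30-17:00.
Erik ∩ Sven ∩ Finn: 09:30-10:30, 11:30-12:00, 15:30-17:00.
Erik ∩ Sven ∩ Finn ∩ Teo: 09:30-10:30, 11:30-12:00, 15:30-16:30.
Erik ∩ Sven ∩ Finn ∩ Teo ∩ Rina: 09:30-10:30, 11:30-12:00, 15:30-16:30.
The first common window of at least 60 minutes is 09:30-10:30, so the earliest start is 09:30.

09:30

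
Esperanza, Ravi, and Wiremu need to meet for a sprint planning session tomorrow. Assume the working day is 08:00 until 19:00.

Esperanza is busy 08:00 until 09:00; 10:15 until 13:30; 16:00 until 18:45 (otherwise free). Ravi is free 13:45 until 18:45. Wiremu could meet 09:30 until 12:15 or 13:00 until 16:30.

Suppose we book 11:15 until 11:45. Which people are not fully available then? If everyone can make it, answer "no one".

Esperanza, Ravi

Esperanza free: 09:00-10:15, 13:30-16:00, 18:45-19:00 (invert busy blocks within the working day).
Ravi free: 13:45-18:45.
Wiremu free: 09:30-12:15, 13:00-16:30.
Esperanza: not fully free for 11:15-11:45. Ravi: not fully free for 11:15-11:45. Wiremu: free for 11:15-11:45.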